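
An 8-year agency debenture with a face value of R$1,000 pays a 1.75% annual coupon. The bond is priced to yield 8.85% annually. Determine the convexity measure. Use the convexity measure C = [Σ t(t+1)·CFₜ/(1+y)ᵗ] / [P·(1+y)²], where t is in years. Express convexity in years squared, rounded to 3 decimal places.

With y = 0.0885:
  t   CF        PV=CF/(1+0.0885)^t    t·PV        t(t+1)·PV
  1        17.50        16.0772        16.0772          32.1543
  2        17.50        14.7700        29.5400          88.6201
  3        17.50        13.5692        40.7075         162.8298
  4        17.50        12.4659        49.8637         249.3184
  5        17.50        11.4524        57.2619         343.5715
  6        17.50        10.5213        63.1275         441.8926
  7        17.50         9.6658        67.6608         541.2863
  8     1,017.50       516.3057     4,130.4459      37,174.0131
  Σ                    604.8275     4,454.6845      39,033.6862
P = 604.8275.
Convexity = Σ t(t+1)·PV / [P·(1+y)²] = 39,033.6862 / (604.8275 × 1.184832) = 54.46922.

54.469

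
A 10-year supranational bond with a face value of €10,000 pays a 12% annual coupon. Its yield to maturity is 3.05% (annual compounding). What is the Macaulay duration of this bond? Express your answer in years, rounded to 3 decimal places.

7.248 years

Periodic yield y = 0.0305. Discount each cash flow and weight by its year:
  t   CF        PV=CF/(1+0.0305)^t    t·PV
  1     1,200.00     1,164.4833     1,164.4833
  2     1,200.00     1,130.0177     2,260.0354
  3     1,200.00     1,096.5723     3,289.7168
  4     1,200.00     1,064.1167     4,256.4668
  5     1,200.00     1,032.6217     5,163.1087
  6     1,200.00     1,002.0589     6,012.3537
  7     1,200.00       972.4007     6,806.8051
  8     1,200.00       943.6203     7,548.9624
  9     1,200.00       915.6917     8,241.2254
  10   11,200.00     8,293.5041    82,935.0406
  Σ                 17,615.0874   127,678.1982
Price P = Σ PV = 17,615.0874.
Macaulay duration = Σ(t·PV) / P = 127,678.1982 / 17,615.0874 = 7.24823 years.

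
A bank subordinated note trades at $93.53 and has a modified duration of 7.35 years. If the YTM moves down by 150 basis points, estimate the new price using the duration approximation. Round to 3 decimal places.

$103.842

Duration approximation: ΔP/P ≈ -D_mod · Δy = -7.35 × (-0.015) = +0.110250.
New price ≈ 93.53 × (1 + 0.110250) = 103.8416825.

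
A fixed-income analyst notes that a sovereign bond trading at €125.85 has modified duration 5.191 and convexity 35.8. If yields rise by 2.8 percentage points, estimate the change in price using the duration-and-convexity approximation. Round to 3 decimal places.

Duration effect: -D_mod·Δy = -5.191 × (+0.028) = -0.145348
Convexity effect: ½·C·(Δy)² = 0.5 × 35.8 × (0.028)² = +0.0140336
ΔP/P ≈ -0.145348 + 0.0140336 = -0.1313144
ΔP ≈ 125.85 × (-0.1313144) = -16.52591724.

-€16.526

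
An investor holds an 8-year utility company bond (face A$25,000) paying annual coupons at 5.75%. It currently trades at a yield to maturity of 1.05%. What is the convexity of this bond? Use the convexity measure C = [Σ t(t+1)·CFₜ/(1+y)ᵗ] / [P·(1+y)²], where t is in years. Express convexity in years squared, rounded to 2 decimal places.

57.05

With y = 0.0105:
  t   CF        PV=CF/(1+0.0105)^t    t·PV        t(t+1)·PV
  1     1,437.50     1,422.5631     1,422.5631       2,845.1262
  2     1,437.50     1,407.7814     2,815.5628       8,446.6883
  3     1,437.50     1,393.1533     4,179.4598      16,717.8393
  4     1,437.50     1,378.6772     5,514.7087      27,573.5433
  5     1,437.50     1,364.3515     6,821.7574      40,930.5442
  6     1,437.50     1,350.1746     8,101.0478      56,707.3349
  7     1,437.50     1,336.1451     9,353.0158      74,824.1265
  8    26,437.50    24,318.1113   194,544.8904   1,750,904.0139
  Σ                 33,970.9574   232,753.0058   1,978,949.2165
P = 33,970.9574.
Convexity = Σ t(t+1)·PV / [P·(1+y)²] = 1,978,949.2165 / (33,970.9574 × 1.021110) = 57.04981.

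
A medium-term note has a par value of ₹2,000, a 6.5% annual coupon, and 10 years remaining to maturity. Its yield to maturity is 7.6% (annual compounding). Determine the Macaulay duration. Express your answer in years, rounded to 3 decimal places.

7.551 years

Periodic yield y = 0.076. Discount each cash flow and weight by its year:
  t   CF        PV=CF/(1+0.076)^t    t·PV
  1       130.00       120.8178       120.8178
  2       130.00       112.2842       224.5685
  3       130.00       104.3534       313.0602
  4       130.00        96.9827       387.9308
  5       130.00        90.1326       450.6631
  6       130.00        83.7664       502.5983
  7       130.00        77.8498       544.9485
  8       130.00        72.3511       578.8089
  9       130.00        67.2408       605.1673
  10    2,130.00     1,023.8985    10,238.9846
  Σ                  1,849.6773    13,967.5479
Price P = Σ PV = 1,849.6773.
Macaulay duration = Σ(t·PV) / P = 13,967.5479 / 1,849.6773 = 7.55134 years.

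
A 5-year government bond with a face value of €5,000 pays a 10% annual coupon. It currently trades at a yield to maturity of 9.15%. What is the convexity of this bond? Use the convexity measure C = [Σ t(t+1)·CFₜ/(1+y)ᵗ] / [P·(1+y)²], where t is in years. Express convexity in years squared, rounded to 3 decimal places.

With y = 0.0915:
  t   CF        PV=CF/(1+0.0915)^t    t·PV        t(t+1)·PV
  1       500.00       458.0852       458.0852         916.1704
  2       500.00       419.6841       839.3682       2,518.1046
  3       500.00       384.5022     1,153.5065       4,614.0259
  4       500.00       352.2695     1,409.0780       7,045.3900
  5     5,500.00     3,550.1278    17,750.6391     106,503.8345
  Σ                  5,164.6688    21,610.6770     121,597.5255
P = 5,164.6688.
Convexity = Σ t(t+1)·PV / [P·(1+y)²] = 121,597.5255 / (5,164.6688 × 1.191372) = 19.76218.

19.762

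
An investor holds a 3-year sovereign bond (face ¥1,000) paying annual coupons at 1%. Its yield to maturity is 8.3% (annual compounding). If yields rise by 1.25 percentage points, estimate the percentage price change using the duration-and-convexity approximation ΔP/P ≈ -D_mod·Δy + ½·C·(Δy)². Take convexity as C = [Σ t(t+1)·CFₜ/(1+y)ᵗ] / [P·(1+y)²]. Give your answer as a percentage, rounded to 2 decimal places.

-3.35%

With y = 0.083:
  t   CF        PV=CF/(1+0.083)^t    t·PV        t(t+1)·PV
  1        10.00         9.2336         9.2336          18.4672
  2        10.00         8.5260        17.0519          51.1557
  3     1,010.00       795.1261     2,385.3783       9,541.5131
  Σ                    812.8857     2,411.6638       9,611.1360
P = 812.8857; D_Mac = 2.96679 yrs; D_mod = 2.73942 yrs; C = 10.08065.
Duration effect: -2.73942 × (+0.0125) = -0.034243
Convexity effect: 0.5 × 10.08065 × (0.0125)² = +0.0007876
ΔP/P ≈ -0.034243 + 0.0007876 = -0.033455 = -3.3455%.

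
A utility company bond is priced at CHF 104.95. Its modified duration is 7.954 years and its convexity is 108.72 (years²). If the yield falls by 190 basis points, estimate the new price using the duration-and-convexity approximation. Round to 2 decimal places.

CHF 122.87

Duration effect: -D_mod·Δy = -7.954 × (-0.019) = +0.151126
Convexity effect: ½·C·(Δy)² = 0.5 × 108.72 × (-0.019)² = +0.01962396
ΔP/P ≈ +0.151126 + 0.01962396 = +0.17074996
New price ≈ 104.95 × (1 + 0.17074996) = 122.870208302.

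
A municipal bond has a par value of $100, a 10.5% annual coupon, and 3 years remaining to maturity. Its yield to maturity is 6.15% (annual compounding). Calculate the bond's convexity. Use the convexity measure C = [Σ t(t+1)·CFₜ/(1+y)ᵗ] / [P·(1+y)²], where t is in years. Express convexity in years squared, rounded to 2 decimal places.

9.42

With y = 0.0615:
  t   CF        PV=CF/(1+0.0615)^t    t·PV        t(t+1)·PV
  1        10.50         9.8917         9.8917          19.7833
  2        10.50         9.3186        18.6371          55.9114
  3       110.50        92.3852       277.1555       1,108.6221
  Σ                    111.5954       305.6843       1,184.3168
P = 111.5954.
Convexity = Σ t(t+1)·PV / [P·(1+y)²] = 1,184.3168 / (111.5954 × 1.126782) = 9.41850.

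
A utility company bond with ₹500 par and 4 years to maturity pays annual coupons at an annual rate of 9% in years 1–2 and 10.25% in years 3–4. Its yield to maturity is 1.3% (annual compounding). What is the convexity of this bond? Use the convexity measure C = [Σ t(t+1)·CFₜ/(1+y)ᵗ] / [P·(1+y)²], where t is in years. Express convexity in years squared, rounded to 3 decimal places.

16.825

With y = 0.013:
  t   CF        PV=CF/(1+0.013)^t    t·PV        t(t+1)·PV
  1        45.00        44.4225        44.4225          88.8450
  2        45.00        43.8524        87.7049         263.1146
  3        51.25        49.3021       147.9063         591.6254
  4       551.25       523.4929     2,093.9717      10,469.8586
  Σ                    661.0700     2,374.0054      11,413.4435
P = 661.0700.
Convexity = Σ t(t+1)·PV / [P·(1+y)²] = 11,413.4435 / (661.0700 × 1.026169) = 16.82482.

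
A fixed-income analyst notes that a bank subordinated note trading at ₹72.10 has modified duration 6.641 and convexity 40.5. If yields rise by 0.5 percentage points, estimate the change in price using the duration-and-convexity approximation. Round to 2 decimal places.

-₹2.36

Duration effect: -D_mod·Δy = -6.641 × (+0.005) = -0.033205
Convexity effect: ½·C·(Δy)² = 0.5 × 40.5 × (0.005)² = +0.00050625
ΔP/P ≈ -0.033205 + 0.00050625 = -0.03269875
ΔP ≈ 72.10 × (-0.03269875) = -2.357579875.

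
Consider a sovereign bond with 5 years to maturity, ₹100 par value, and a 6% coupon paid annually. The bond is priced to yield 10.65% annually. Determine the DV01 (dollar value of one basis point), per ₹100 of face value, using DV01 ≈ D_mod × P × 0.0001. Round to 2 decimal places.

₹0.03

Periodic yield y = 0.1065.
  t   CF        PV=CF/(1+0.1065)^t    t·PV
  1         6.00         5.4225         5.4225
  2         6.00         4.9006         9.8012
  3         6.00         4.4289        13.2867
  4         6.00         4.0026        16.0105
  5       106.00        63.9071       319.5353
  Σ                     82.6617       364.0562
P = 82.6617; D_Mac = 4.40417 yrs; D_mod = 3.98027 yrs.
DV01 ≈ 3.98027 × 82.6617 × 0.0001 = 0.032902.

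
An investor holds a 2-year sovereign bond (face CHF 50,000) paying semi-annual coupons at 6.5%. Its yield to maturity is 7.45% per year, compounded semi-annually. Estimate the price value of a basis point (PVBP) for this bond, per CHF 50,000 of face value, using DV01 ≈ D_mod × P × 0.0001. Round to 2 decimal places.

CHF 9.03

Periodic yield y = 0.03725.
  t   CF        PV=CF/(1+0.03725)^t    t·PV
  1     1,625.00     1,566.6426     1,566.6426
  2     1,625.00     1,510.3809     3,020.7618
  3     1,625.00     1,456.1397     4,368.4190
  4    51,625.00    44,599.1201   178,396.4804
  Σ                 49,132.2832   187,352.3038
P = 49,132.2832; D_Mac = 3.81322 half-year periods = 1.90661 yrs; D_mod = 1.83814 yrs.
DV01 ≈ 1.83814 × 49,132.2832 × 0.0001 = 9.031203.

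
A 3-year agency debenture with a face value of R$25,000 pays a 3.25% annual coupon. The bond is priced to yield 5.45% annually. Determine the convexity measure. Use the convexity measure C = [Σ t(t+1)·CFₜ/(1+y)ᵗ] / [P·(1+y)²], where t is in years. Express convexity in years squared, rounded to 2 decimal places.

10.33

With y = 0.0545:
  t   CF        PV=CF/(1+0.0545)^t    t·PV        t(t+1)·PV
  1       812.50       770.5073       770.5073       1,541.0147
  2       812.50       730.6850     1,461.3700       4,384.1101
  3    25,812.50    22,013.5618    66,040.6853     264,162.7413
  Σ                 23,514.7541    68,272.5627     270,087.8661
P = 23,514.7541.
Convexity = Σ t(t+1)·PV / [P·(1+y)²] = 270,087.8661 / (23,514.7541 × 1.111970) = 10.32931.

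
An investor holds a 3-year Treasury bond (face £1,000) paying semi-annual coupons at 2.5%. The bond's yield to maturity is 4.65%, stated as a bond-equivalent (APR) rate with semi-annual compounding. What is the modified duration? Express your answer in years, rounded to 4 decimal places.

2.8395 years

Periodic yield y = 0.02325. First find Macaulay duration:
  t   CF        PV=CF/(1+0.02325)^t    t·PV
  1        12.50        12.2160        12.2160
  2        12.50        11.9384        23.8768
  3        12.50        11.6671        35.0014
  4        12.50        11.4021        45.6082
  5        12.50        11.1430        55.7149
  6     1,012.50       882.0730     5,292.4378
  Σ                    940.4395     5,464.8551
P = 940.4395; Macaulay duration = 5,464.8551 / 940.4395 = 5.81096 half-year periods = 2.90548 years.
Modified duration = D_Mac / (1 + y) = 2.90548 / 1.02325 = 2.83946 years.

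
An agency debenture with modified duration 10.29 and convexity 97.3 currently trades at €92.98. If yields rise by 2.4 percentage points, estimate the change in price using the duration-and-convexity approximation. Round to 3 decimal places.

-€20.357

Duration effect: -D_mod·Δy = -10.29 × (+0.024) = -0.246960
Convexity effect: ½·C·(Δy)² = 0.5 × 97.3 × (0.024)² = +0.0280224
ΔP/P ≈ -0.246960 + 0.0280224 = -0.2189376
ΔP ≈ 92.98 × (-0.2189376) = -20.356818048.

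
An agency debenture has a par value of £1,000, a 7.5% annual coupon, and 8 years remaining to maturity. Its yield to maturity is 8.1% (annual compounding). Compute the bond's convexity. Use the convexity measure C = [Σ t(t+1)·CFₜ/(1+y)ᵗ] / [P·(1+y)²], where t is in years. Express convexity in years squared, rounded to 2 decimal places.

With y = 0.081:
  t   CF        PV=CF/(1+0.081)^t    t·PV        t(t+1)·PV
  1        75.00        69.3802        69.3802         138.7604
  2        75.00        64.1815       128.3630         385.0890
  3        75.00        59.3723       178.1170         712.4681
  4        75.00        54.9235       219.6941       1,098.4707
  5        75.00        50.8081       254.0404       1,524.2424
  6        75.00        47.0010       282.0060       1,974.0420
  7        75.00        43.4792       304.3543       2,434.8344
  8     1,075.00       576.5048     4,612.0382      41,508.3442
  Σ                    965.6506     6,047.9933      49,776.2513
P = 965.6506.
Convexity = Σ t(t+1)·PV / [P·(1+y)²] = 49,776.2513 / (965.6506 × 1.168561) = 44.11139.

44.11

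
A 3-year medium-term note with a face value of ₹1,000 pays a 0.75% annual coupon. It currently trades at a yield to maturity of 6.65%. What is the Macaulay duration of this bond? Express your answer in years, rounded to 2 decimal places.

Periodic yield y = 0.0665. Discount each cash flow and weight by its year:
  t   CF        PV=CF/(1+0.0665)^t    t·PV
  1         7.50         7.0323         7.0323
  2         7.50         6.5939        13.1877
  3     1,007.50       830.5437     2,491.6310
  Σ                    844.1699     2,511.8511
Price P = Σ PV = 844.1699.
Macaulay duration = Σ(t·PV) / P = 2,511.8511 / 844.1699 = 2.97553 years.

2.98 years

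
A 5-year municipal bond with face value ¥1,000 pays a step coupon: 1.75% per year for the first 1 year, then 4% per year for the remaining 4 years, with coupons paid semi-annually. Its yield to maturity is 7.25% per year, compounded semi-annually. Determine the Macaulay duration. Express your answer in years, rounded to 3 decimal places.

4.638 years

Periodic yield y = 0.03625. Discount each cash flow and weight by its period:
  t   CF        PV=CF/(1+0.03625)^t    t·PV
  1         8.75         8.4439         8.4439
  2         8.75         8.1485        16.2970
  3        20.00        17.9737        53.9210
  4        20.00        17.3449        69.3796
  5        20.00        16.7381        83.6907
  6        20.00        16.1526        96.9157
  7        20.00        15.5876       109.1129
  8        20.00        15.0423       120.3382
  9        20.00        14.5161       130.6446
  10    1,020.00       714.4219     7,144.2186
  Σ                    844.3695     7,832.9623
Price P = Σ PV = 844.3695.
Macaulay duration = Σ(t·PV) / P = 7,832.9623 / 844.3695 = 9.27670 half-year periods.
In years: 9.27670 / 2 = 4.63835 years.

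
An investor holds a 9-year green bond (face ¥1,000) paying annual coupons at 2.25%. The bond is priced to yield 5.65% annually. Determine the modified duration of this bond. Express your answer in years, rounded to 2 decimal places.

7.68 years

Periodic yield y = 0.0565. First find Macaulay duration:
  t   CF        PV=CF/(1+0.0565)^t    t·PV
  1        22.50        21.2967        21.2967
  2        22.50        20.1578        40.3156
  3        22.50        19.0798        57.2394
  4        22.50        18.0594        72.2378
  5        22.50        17.0937        85.4683
  6        22.50        16.1795        97.0771
  7        22.50        15.3143       107.1998
  8        22.50        14.4953       115.9622
  9     1,022.50       623.5019     5,611.5174
  Σ                    765.1785     6,208.3144
P = 765.1785; Macaulay duration = 6,208.3144 / 765.1785 = 8.11355 years.
Modified duration = D_Mac / (1 + y) = 8.11355 / 1.0565 = 7.67965 years.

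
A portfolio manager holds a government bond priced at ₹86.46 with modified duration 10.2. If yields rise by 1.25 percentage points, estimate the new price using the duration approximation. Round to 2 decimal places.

Duration approximation: ΔP/P ≈ -D_mod · Δy = -10.2 × (+0.0125) = -0.127500.
New price ≈ 86.46 × (1 - 0.127500) = 75.43635.

₹75.44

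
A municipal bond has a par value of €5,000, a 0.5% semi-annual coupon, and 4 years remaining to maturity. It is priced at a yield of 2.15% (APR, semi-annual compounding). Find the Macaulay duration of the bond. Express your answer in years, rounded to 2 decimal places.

3.96 years

Periodic yield y = 0.01075. Discount each cash flow and weight by its period:
  t   CF        PV=CF/(1+0.01075)^t    t·PV
  1        12.50        12.3671        12.3671
  2        12.50        12.2355        24.4710
  3        12.50        12.1054        36.3162
  4        12.50        11.9766        47.9066
  5        12.50        11.8493        59.2463
  6        12.50        11.7232        70.3394
  7        12.50        11.5986        81.1899
  8     5,012.50     4,601.5525    36,812.4204
  Σ                  4,685.4082    37,144.2568
Price P = Σ PV = 4,685.4082.
Macaulay duration = Σ(t·PV) / P = 37,144.2568 / 4,685.4082 = 7.92765 half-year periods.
In years: 7.92765 / 2 = 3.96382 years.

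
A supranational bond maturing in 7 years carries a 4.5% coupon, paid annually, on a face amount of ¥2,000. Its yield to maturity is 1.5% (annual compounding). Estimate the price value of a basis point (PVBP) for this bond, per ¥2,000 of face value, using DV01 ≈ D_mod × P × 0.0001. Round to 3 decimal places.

¥1.473

Periodic yield y = 0.015.
  t   CF        PV=CF/(1+0.015)^t    t·PV
  1        90.00        88.6700        88.6700
  2        90.00        87.3596       174.7191
  3        90.00        86.0685       258.2056
  4        90.00        84.7966       339.1863
  5        90.00        83.5434       417.7171
  6        90.00        82.3088       493.8528
  7     2,090.00     1,883.1460    13,182.0219
  Σ                  2,395.8928    14,954.3729
P = 2,395.8928; D_Mac = 6.24167 yrs; D_mod = 6.14943 yrs.
DV01 ≈ 6.14943 × 2,395.8928 × 0.0001 = 1.473337.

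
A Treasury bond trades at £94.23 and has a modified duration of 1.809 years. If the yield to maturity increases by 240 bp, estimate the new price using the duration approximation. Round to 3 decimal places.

Duration approximation: ΔP/P ≈ -D_mod · Δy = -1.809 × (+0.024) = -0.043416.
New price ≈ 94.23 × (1 - 0.043416) = 90.13891032.

£90.139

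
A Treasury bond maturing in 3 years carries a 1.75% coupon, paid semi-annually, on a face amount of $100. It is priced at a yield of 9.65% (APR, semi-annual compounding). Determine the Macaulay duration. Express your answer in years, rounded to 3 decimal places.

Periodic yield y = 0.04825. Discount each cash flow and weight by its period:
  t   CF        PV=CF/(1+0.04825)^t    t·PV
  1        0.875         0.8347         0.8347
  2        0.875         0.7963         1.5926
  3        0.875         0.7596         2.2789
  4        0.875         0.7247         2.8987
  5        0.875         0.6913         3.4566
  6      100.875        76.0316       456.1898
  Σ                     79.8383       467.2515
Price P = Σ PV = 79.8383.
Macaulay duration = Σ(t·PV) / P = 467.2515 / 79.8383 = 5.85247 half-year periods.
In years: 5.85247 / 2 = 2.92624 years.

2.926 years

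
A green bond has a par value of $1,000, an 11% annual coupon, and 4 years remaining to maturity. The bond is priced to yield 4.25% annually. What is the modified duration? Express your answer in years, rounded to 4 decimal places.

Periodic yield y = 0.0425. First find Macaulay duration:
  t   CF        PV=CF/(1+0.0425)^t    t·PV
  1       110.00       105.5156       105.5156
  2       110.00       101.2140       202.4280
  3       110.00        97.0878       291.2633
  4     1,110.00       939.7638     3,759.0553
  Σ                  1,243.5812     4,358.2622
P = 1,243.5812; Macaulay duration = 4,358.2622 / 1,243.5812 = 3.50461 years.
Modified duration = D_Mac / (1 + y) = 3.50461 / 1.0425 = 3.36173 years.

3.3617 years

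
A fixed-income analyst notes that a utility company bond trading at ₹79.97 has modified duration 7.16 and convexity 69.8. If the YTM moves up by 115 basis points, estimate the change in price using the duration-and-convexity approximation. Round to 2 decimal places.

-₹6.22

Duration effect: -D_mod·Δy = -7.16 × (+0.0115) = -0.082340
Convexity effect: ½·C·(Δy)² = 0.5 × 69.8 × (0.0115)² = +0.004615525
ΔP/P ≈ -0.082340 + 0.004615525 = -0.077724475
ΔP ≈ 79.97 × (-0.077724475) = -6.21562626575.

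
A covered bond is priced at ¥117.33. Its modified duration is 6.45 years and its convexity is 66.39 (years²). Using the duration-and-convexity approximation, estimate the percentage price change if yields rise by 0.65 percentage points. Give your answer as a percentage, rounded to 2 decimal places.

Duration effect: -D_mod·Δy = -6.45 × (+0.0065) = -0.041925
Convexity effect: ½·C·(Δy)² = 0.5 × 66.39 × (0.0065)² = +0.00140248875
ΔP/P ≈ -0.041925 + 0.00140248875 = -0.04052251125
= -4.052251125%.

-4.05%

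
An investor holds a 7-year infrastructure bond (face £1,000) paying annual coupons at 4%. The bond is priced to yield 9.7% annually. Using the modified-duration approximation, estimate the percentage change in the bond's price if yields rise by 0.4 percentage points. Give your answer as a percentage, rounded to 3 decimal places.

Periodic yield y = 0.097. Modified duration first:
  t   CF        PV=CF/(1+0.097)^t    t·PV
  1        40.00        36.4631        36.4631
  2        40.00        33.2389        66.4778
  3        40.00        30.2998        90.8995
  4        40.00        27.6206       110.4825
  5        40.00        25.1783       125.8916
  6        40.00        22.9520       137.7119
  7     1,040.00       543.9850     3,807.8952
  Σ                    719.7378     4,375.8216
P = 719.7378; D_Mac = 6.07974 yrs; D_mod = 6.07974/(1+0.097) = 5.54216 yrs.
ΔP/P ≈ -D_mod · Δy = -5.54216 × (+0.004) = -0.022169 = -2.2169%.

-2.217%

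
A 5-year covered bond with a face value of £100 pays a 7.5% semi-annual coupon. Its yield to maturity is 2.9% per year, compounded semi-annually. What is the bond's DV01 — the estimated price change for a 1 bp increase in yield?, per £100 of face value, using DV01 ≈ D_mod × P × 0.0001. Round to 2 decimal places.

£0.05

Periodic yield y = 0.0145.
  t   CF        PV=CF/(1+0.0145)^t    t·PV
  1         3.75         3.6964         3.6964
  2         3.75         3.6436         7.2871
  3         3.75         3.5915        10.7745
  4         3.75         3.5402        14.1606
  5         3.75         3.4896        17.4478
  6         3.75         3.4397        20.6381
  7         3.75         3.3905        23.7337
  8         3.75         3.3421        26.7365
  9         3.75         3.2943        29.6487
  10      103.75        89.8396       898.3955
  Σ                    121.2673     1,052.5190
P = 121.2673; D_Mac = 8.67933 half-year periods = 4.33966 yrs; D_mod = 4.27764 yrs.
DV01 ≈ 4.27764 × 121.2673 × 0.0001 = 0.051874.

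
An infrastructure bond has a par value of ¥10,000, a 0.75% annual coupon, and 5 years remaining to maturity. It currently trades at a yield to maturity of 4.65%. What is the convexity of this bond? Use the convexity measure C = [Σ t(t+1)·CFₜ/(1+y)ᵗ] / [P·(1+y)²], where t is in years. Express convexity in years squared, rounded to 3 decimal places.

26.793

With y = 0.0465:
  t   CF        PV=CF/(1+0.0465)^t    t·PV        t(t+1)·PV
  1        75.00        71.6675        71.6675         143.3349
  2        75.00        68.4830       136.9660         410.8980
  3        75.00        65.4400       196.3201         785.2805
  4        75.00        62.5323       250.1292       1,250.6458
  5    10,075.00     8,026.9192    40,134.5960     240,807.5761
  Σ                  8,295.0420    40,789.6788     243,397.7353
P = 8,295.0420.
Convexity = Σ t(t+1)·PV / [P·(1+y)²] = 243,397.7353 / (8,295.0420 × 1.095162) = 26.79288.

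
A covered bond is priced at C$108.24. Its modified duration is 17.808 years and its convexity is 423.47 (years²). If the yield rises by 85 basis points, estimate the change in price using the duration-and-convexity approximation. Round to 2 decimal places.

-C$14.73

Duration effect: -D_mod·Δy = -17.808 × (+0.0085) = -0.151368
Convexity effect: ½·C·(Δy)² = 0.5 × 423.47 × (0.0085)² = +0.01529785375
ΔP/P ≈ -0.151368 + 0.01529785375 = -0.13607014625
ΔP ≈ 108.24 × (-0.13607014625) = -14.7282326301.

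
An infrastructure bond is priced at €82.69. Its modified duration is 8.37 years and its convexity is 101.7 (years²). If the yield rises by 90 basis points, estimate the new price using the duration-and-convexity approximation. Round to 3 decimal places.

€76.802

Duration effect: -D_mod·Δy = -8.37 × (+0.009) = -0.075330
Convexity effect: ½·C·(Δy)² = 0.5 × 101.7 × (0.009)² = +0.00411885
ΔP/P ≈ -0.075330 + 0.00411885 = -0.07121115
New price ≈ 82.69 × (1 - 0.07121115) = 76.8015500065.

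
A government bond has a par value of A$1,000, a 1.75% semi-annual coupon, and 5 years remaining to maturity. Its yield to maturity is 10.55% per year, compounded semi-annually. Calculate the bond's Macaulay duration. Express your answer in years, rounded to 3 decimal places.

Periodic yield y = 0.05275. Discount each cash flow and weight by its period:
  t   CF        PV=CF/(1+0.05275)^t    t·PV
  1         8.75         8.3116         8.3116
  2         8.75         7.8951        15.7902
  3         8.75         7.4995        22.4985
  4         8.75         7.1237        28.4949
  5         8.75         6.7668        33.8339
  6         8.75         6.4277        38.5663
  7         8.75         6.1056        42.7395
  8         8.75         5.7997        46.3977
  9         8.75         5.5091        49.5819
  10    1,008.75       603.2968     6,032.9683
  Σ                    664.7357     6,319.1827
Price P = Σ PV = 664.7357.
Macaulay duration = Σ(t·PV) / P = 6,319.1827 / 664.7357 = 9.50631 half-year periods.
In years: 9.50631 / 2 = 4.75315 years.

4.753 years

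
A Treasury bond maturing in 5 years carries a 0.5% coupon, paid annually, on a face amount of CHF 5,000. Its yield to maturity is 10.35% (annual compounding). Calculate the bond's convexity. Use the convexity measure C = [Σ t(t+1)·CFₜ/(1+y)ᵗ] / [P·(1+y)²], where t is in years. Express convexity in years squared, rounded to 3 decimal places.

With y = 0.1035:
  t   CF        PV=CF/(1+0.1035)^t    t·PV        t(t+1)·PV
  1        25.00        22.6552        22.6552          45.3104
  2        25.00        20.5303        41.0606         123.1818
  3        25.00        18.6047        55.8141         223.2566
  4        25.00        16.8597        67.4389         337.1946
  5     5,025.00     3,070.9615    15,354.8077      92,128.8464
  Σ                  3,149.6115    15,541.7766      92,857.7898
P = 3,149.6115.
Convexity = Σ t(t+1)·PV / [P·(1+y)²] = 92,857.7898 / (3,149.6115 × 1.217712) = 24.21122.

24.211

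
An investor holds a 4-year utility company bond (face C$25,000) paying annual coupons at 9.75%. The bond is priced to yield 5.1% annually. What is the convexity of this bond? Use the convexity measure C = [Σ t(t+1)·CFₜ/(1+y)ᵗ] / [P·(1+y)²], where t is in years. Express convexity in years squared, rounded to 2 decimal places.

With y = 0.051:
  t   CF        PV=CF/(1+0.051)^t    t·PV        t(t+1)·PV
  1     2,437.50     2,319.2198     2,319.2198       4,638.4396
  2     2,437.50     2,206.6792     4,413.3583      13,240.0749
  3     2,437.50     2,099.5996     6,298.7987      25,195.1949
  4    27,437.50    22,487.1115    89,948.4460     449,742.2302
  Σ                 29,112.6100   102,979.8229     492,815.9396
P = 29,112.6100.
Convexity = Σ t(t+1)·PV / [P·(1+y)²] = 492,815.9396 / (29,112.6100 × 1.104601) = 15.32492.

15.32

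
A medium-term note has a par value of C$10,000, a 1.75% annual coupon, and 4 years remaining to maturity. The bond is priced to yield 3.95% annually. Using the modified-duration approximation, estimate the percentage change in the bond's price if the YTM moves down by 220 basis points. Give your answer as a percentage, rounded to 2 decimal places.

Periodic yield y = 0.0395. Modified duration first:
  t   CF        PV=CF/(1+0.0395)^t    t·PV
  1       175.00       168.3502       168.3502
  2       175.00       161.9530       323.9060
  3       175.00       155.7990       467.3969
  4    10,175.00     8,714.3790    34,857.5159
  Σ                  9,200.4811    35,817.1690
P = 9,200.4811; D_Mac = 3.89297 yrs; D_mod = 3.89297/(1+0.0395) = 3.74504 yrs.
ΔP/P ≈ -D_mod · Δy = -3.74504 × (-0.022) = +0.082391 = +8.2391%.

+8.24%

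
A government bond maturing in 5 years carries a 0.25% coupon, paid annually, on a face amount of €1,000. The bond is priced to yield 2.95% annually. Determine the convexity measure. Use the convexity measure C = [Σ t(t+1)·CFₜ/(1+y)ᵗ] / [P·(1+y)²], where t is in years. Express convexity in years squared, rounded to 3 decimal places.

28.103

With y = 0.0295:
  t   CF        PV=CF/(1+0.0295)^t    t·PV        t(t+1)·PV
  1         2.50         2.4284         2.4284           4.8567
  2         2.50         2.3588         4.7176          14.1527
  3         2.50         2.2912         6.8736          27.4943
  4         2.50         2.2255         8.9021          44.5107
  5     1,002.50       866.8673     4,334.3366      26,006.0193
  Σ                    876.1712     4,357.2582      26,097.0337
P = 876.1712.
Convexity = Σ t(t+1)·PV / [P·(1+y)²] = 26,097.0337 / (876.1712 × 1.059870) = 28.10279.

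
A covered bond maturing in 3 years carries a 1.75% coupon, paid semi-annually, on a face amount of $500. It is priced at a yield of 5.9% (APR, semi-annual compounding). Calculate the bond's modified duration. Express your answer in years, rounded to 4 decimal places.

Periodic yield y = 0.0295. First find Macaulay duration:
  t   CF        PV=CF/(1+0.0295)^t    t·PV
  1        4.375         4.2496         4.2496
  2        4.375         4.1279         8.2557
  3        4.375         4.0096        12.0287
  4        4.375         3.8947        15.5788
  5        4.375         3.7831        18.9154
  6      504.375       423.6385     2,541.8311
  Σ                    443.7034     2,600.8594
P = 443.7034; Macaulay duration = 2,600.8594 / 443.7034 = 5.86171 half-year periods = 2.93085 years.
Modified duration = D_Mac / (1 + y) = 2.93085 / 1.0295 = 2.84687 years.

2.8469 years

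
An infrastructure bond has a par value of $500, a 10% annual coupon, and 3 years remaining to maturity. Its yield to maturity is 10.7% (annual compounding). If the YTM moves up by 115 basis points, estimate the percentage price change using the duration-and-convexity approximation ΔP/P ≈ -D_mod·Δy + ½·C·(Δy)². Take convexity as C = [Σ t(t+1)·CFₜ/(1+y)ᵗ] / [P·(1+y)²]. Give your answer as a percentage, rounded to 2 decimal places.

-2.78%

With y = 0.107:
  t   CF        PV=CF/(1+0.107)^t    t·PV        t(t+1)·PV
  1        50.00        45.1671        45.1671          90.3342
  2        50.00        40.8014        81.6027         244.8082
  3       550.00       405.4337     1,216.3010       4,865.2042
  Σ                    491.4022     1,343.0709       5,200.3467
P = 491.4022; D_Mac = 2.73314 yrs; D_mod = 2.46896 yrs; C = 8.63575.
Duration effect: -2.46896 × (+0.0115) = -0.028393
Convexity effect: 0.5 × 8.63575 × (0.0115)² = +0.0005710
ΔP/P ≈ -0.028393 + 0.0005710 = -0.027822 = -2.7822%.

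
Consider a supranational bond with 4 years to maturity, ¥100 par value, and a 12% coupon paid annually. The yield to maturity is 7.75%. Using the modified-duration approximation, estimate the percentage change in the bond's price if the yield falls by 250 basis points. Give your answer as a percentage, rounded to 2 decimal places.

+7.99%

Periodic yield y = 0.0775. Modified duration first:
  t   CF        PV=CF/(1+0.0775)^t    t·PV
  1        12.00        11.1369        11.1369
  2        12.00        10.3359        20.6717
  3        12.00         9.5924        28.7773
  4       112.00        83.0900       332.3601
  Σ                    114.1552       392.9461
P = 114.1552; D_Mac = 3.44221 yrs; D_mod = 3.44221/(1+0.0775) = 3.19462 yrs.
ΔP/P ≈ -D_mod · Δy = -3.19462 × (-0.025) = +0.079866 = +7.9866%.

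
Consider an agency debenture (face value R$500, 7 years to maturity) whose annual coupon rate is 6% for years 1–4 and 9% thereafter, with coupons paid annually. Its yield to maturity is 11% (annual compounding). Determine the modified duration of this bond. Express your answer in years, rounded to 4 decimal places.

Periodic yield y = 0.11. First find Macaulay duration:
  t   CF        PV=CF/(1+0.11)^t    t·PV
  1        30.00        27.0270        27.0270
  2        30.00        24.3487        48.6973
  3        30.00        21.9357        65.8072
  4        30.00        19.7619        79.0477
  5        45.00        26.7053       133.5265
  6        45.00        24.0588       144.3530
  7       545.00       262.5038     1,837.5268
  Σ                    406.3414     2,335.9857
P = 406.3414; Macaulay duration = 2,335.9857 / 406.3414 = 5.74883 years.
Modified duration = D_Mac / (1 + y) = 5.74883 / 1.11 = 5.17912 years.

5.1791 years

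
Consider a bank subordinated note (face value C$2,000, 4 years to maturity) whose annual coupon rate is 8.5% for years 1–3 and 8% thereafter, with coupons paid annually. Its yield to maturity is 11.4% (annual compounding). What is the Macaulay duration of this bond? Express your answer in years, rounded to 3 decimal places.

Periodic yield y = 0.114. Discount each cash flow and weight by its year:
  t   CF        PV=CF/(1+0.114)^t    t·PV
  1       170.00       152.6032       152.6032
  2       170.00       136.9867       273.9735
  3       170.00       122.9684       368.9051
  4     2,160.00     1,402.5327     5,610.1307
  Σ                  1,815.0910     6,405.6125
Price P = Σ PV = 1,815.0910.
Macaulay duration = Σ(t·PV) / P = 6,405.6125 / 1,815.0910 = 3.52909 years.

3.529 years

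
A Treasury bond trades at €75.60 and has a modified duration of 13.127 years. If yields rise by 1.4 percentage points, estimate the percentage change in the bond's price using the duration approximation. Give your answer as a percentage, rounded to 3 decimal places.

-18.378%

Duration approximation: ΔP/P ≈ -D_mod · Δy = -13.127 × (+0.014) = -0.183778.
As a percentage: -18.3778%.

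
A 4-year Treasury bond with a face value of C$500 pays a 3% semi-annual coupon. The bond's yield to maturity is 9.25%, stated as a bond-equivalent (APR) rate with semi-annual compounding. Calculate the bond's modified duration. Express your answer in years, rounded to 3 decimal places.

Periodic yield y = 0.04625. First find Macaulay duration:
  t   CF        PV=CF/(1+0.04625)^t    t·PV
  1         7.50         7.1685         7.1685
  2         7.50         6.8516        13.7031
  3         7.50         6.5487        19.6461
  4         7.50         6.2592        25.0368
  5         7.50         5.9825        29.9126
  6         7.50         5.7181        34.3083
  7         7.50         5.4653        38.2570
  8       507.50       353.4698     2,827.7582
  Σ                    397.4636     2,995.7906
P = 397.4636; Macaulay duration = 2,995.7906 / 397.4636 = 7.53727 half-year periods = 3.76864 years.
Modified duration = D_Mac / (1 + y) = 3.76864 / 1.04625 = 3.60204 years.

3.602 years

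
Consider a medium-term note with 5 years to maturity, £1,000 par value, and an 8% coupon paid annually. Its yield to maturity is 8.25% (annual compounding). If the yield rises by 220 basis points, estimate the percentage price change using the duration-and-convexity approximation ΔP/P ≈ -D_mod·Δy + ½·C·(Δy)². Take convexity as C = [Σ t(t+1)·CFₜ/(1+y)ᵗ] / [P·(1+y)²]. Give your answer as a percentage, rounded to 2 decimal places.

-8.25%

With y = 0.0825:
  t   CF        PV=CF/(1+0.0825)^t    t·PV        t(t+1)·PV
  1        80.00        73.9030        73.9030         147.8060
  2        80.00        68.2707       136.5413         409.6240
  3        80.00        63.0676       189.2028         756.8111
  4        80.00        58.2611       233.0442       1,165.2212
  5     1,080.00       726.5813     3,632.9066      21,797.4397
  Σ                    990.0837     4,265.5980      24,276.9020
P = 990.0837; D_Mac = 4.30832 yrs; D_mod = 3.97997 yrs; C = 20.92500.
Duration effect: -3.97997 × (+0.022) = -0.087559
Convexity effect: 0.5 × 20.92500 × (0.022)² = +0.0050639
ΔP/P ≈ -0.087559 + 0.0050639 = -0.082496 = -8.2496%.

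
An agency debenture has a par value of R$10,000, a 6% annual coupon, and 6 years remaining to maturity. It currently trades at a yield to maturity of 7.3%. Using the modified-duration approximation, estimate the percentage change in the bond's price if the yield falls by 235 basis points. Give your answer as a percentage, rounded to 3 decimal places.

Periodic yield y = 0.073. Modified duration first:
  t   CF        PV=CF/(1+0.073)^t    t·PV
  1       600.00       559.1799       559.1799
  2       600.00       521.1369     1,042.2738
  3       600.00       485.6821     1,457.0463
  4       600.00       452.6394     1,810.5576
  5       600.00       421.8447     2,109.2237
  6    10,600.00     6,945.5643    41,673.3855
  Σ                  9,386.0472    48,651.6668
P = 9,386.0472; D_Mac = 5.18340 yrs; D_mod = 5.18340/(1+0.073) = 4.83076 yrs.
ΔP/P ≈ -D_mod · Δy = -4.83076 × (-0.0235) = +0.113523 = +11.3523%.

+11.352%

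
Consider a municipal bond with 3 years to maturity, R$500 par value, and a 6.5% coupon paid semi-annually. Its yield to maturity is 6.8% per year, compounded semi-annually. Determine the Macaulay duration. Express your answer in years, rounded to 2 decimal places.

2.77 years

Periodic yield y = 0.034. Discount each cash flow and weight by its period:
  t   CF        PV=CF/(1+0.034)^t    t·PV
  1        16.25        15.7157        15.7157
  2        16.25        15.1989        30.3978
  3        16.25        14.6991        44.0974
  4        16.25        14.2158        56.8632
  5        16.25        13.7484        68.7418
  6       516.25       422.4126     2,534.4754
  Σ                    495.9904     2,750.2912
Price P = Σ PV = 495.9904.
Macaulay duration = Σ(t·PV) / P = 2,750.2912 / 495.9904 = 5.54505 half-year periods.
In years: 5.54505 / 2 = 2.77252 years.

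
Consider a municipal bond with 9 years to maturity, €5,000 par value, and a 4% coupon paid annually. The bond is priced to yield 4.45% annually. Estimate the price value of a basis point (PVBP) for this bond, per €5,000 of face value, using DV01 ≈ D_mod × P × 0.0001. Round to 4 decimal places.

Periodic yield y = 0.0445.
  t   CF        PV=CF/(1+0.0445)^t    t·PV
  1       200.00       191.4792       191.4792
  2       200.00       183.3214       366.6428
  3       200.00       175.5111       526.5334
  4       200.00       168.0336       672.1345
  5       200.00       160.8747       804.3735
  6       200.00       154.0208       924.1247
  7       200.00       147.4589     1,032.2121
  8       200.00       141.1765     1,129.4121
  9     5,200.00     3,514.2070    31,627.8634
  Σ                  4,836.0832    37,274.7756
P = 4,836.0832; D_Mac = 7.70764 yrs; D_mod = 7.37926 yrs.
DV01 ≈ 7.37926 × 4,836.0832 × 0.0001 = 3.568672.

€3.5687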